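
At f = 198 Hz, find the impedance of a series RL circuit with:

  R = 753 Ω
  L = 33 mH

Step 1 — Angular frequency: ω = 2π·f = 2π·198 = 1244 rad/s.
Step 2 — Component impedances:
  R: Z = R = 753 Ω
  L: Z = jωL = j·1244·0.033 = 0 + j41.05 Ω
Step 3 — Series combination: Z_total = R + L = 753 + j41.05 Ω = 754.1∠3.1° Ω.

Z = 753 + j41.05 Ω = 754.1∠3.1° Ω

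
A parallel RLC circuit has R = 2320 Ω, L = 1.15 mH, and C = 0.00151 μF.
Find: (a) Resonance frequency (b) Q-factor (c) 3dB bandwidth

Step 1 — Resonance: ω₀ = 1/√(LC) = 1/√(0.00115·1.51e-09) = 7.589e+05 rad/s.
Step 2 — f₀ = ω₀/(2π) = 1.208e+05 Hz.
Step 3 — Parallel Q: Q = R/(ω₀L) = 2320/(7.589e+05·0.00115) = 2.658.
Step 4 — Bandwidth: Δω = ω₀/Q = 2.855e+05 rad/s; BW = Δω/(2π) = 4.543e+04 Hz.

(a) f₀ = 1.208e+05 Hz  (b) Q = 2.658  (c) BW = 4.543e+04 Hz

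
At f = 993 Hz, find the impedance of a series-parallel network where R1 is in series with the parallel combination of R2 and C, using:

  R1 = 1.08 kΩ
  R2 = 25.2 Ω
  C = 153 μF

Step 1 — Angular frequency: ω = 2π·f = 2π·993 = 6239 rad/s.
Step 2 — Component impedances:
  R1: Z = R = 1080 Ω
  R2: Z = R = 25.2 Ω
  C: Z = 1/(jωC) = -j/(ω·C) = 0 - j1.048 Ω
Step 3 — Parallel branch: R2 || C = 1/(1/R2 + 1/C) = 0.04347 - j1.046 Ω.
Step 4 — Series with R1: Z_total = R1 + (R2 || C) = 1080 - j1.046 Ω = 1080∠-0.1° Ω.

Z = 1080 - j1.046 Ω = 1080∠-0.1° Ω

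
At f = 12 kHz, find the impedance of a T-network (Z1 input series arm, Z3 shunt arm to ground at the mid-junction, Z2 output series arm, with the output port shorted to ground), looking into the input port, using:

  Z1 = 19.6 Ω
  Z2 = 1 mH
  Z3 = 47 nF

Step 1 — Angular frequency: ω = 2π·f = 2π·1.2e+04 = 7.54e+04 rad/s.
Step 2 — Component impedances:
  Z1: Z = R = 19.6 Ω
  Z2: Z = jωL = j·7.54e+04·0.001 = 0 + j75.4 Ω
  Z3: Z = 1/(jωC) = -j/(ω·C) = 0 - j282.2 Ω
Step 3 — With the output port shorted to ground, the output series arm Z2 runs from the junction to ground; the shunt arm Z3 also runs from the junction to ground. They appear in parallel: Z3 || Z2 = 0 + j102.9 Ω.
Step 4 — Series with input arm Z1: Z_in = Z1 + (Z3 || Z2) = 19.6 + j102.9 Ω = 104.7∠79.2° Ω.

Z = 19.6 + j102.9 Ω = 104.7∠79.2° Ω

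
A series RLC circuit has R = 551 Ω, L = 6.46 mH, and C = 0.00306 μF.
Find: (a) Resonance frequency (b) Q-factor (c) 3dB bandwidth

Step 1 — Resonance condition Im(Z)=0 gives ω₀ = 1/√(LC).
Step 2 — ω₀ = 1/√(0.00646·3.06e-09) = 2.249e+05 rad/s.
Step 3 — f₀ = ω₀/(2π) = 3.58e+04 Hz.
Step 4 — Series Q: Q = ω₀L/R = 2.249e+05·0.00646/551 = 2.637.
Step 5 — 3dB bandwidth: Δω = ω₀/Q = 8.529e+04 rad/s; BW = Δω/(2π) = 1.357e+04 Hz.

(a) f₀ = 3.58e+04 Hz  (b) Q = 2.637  (c) BW = 1.357e+04 Hz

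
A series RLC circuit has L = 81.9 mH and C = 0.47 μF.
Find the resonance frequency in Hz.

Step 1 — Resonance condition Im(Z)=0 gives ω₀ = 1/√(LC).
Step 2 — ω₀ = 1/√(0.0819·4.7e-07) = 5097 rad/s.
Step 3 — f₀ = ω₀/(2π) = 811.2 Hz.

f₀ = 811.2 Hz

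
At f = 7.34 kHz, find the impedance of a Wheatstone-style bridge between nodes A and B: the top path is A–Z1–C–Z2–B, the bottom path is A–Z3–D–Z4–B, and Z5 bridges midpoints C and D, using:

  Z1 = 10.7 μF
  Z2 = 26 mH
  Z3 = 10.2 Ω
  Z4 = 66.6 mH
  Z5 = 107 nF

Step 1 — Angular frequency: ω = 2π·f = 2π·7340 = 4.612e+04 rad/s.
Step 2 — Component impedances:
  Z1: Z = 1/(jωC) = -j/(ω·C) = 0 - j2.026 Ω
  Z2: Z = jωL = j·4.612e+04·0.026 = 0 + j1199 Ω
  Z3: Z = R = 10.2 Ω
  Z4: Z = jωL = j·4.612e+04·0.0666 = 0 + j3071 Ω
  Z5: Z = 1/(jωC) = -j/(ω·C) = 0 - j202.6 Ω
Step 3 — Bridge requires nodal analysis (the Z5 bridge couples midpoints C and D, so the two paths cannot be reduced to a simple series/parallel combination). Setting node B to ground and injecting 1 A at node A, the 3-node admittance system at A, C, D solves to V_A = Z_AB = 0.8416 + j861.3 Ω = 861.3∠89.9° Ω.

Z = 0.8416 + j861.3 Ω = 861.3∠89.9° Ω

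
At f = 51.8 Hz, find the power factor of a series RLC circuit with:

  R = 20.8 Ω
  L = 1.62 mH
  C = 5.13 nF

Step 1 — Angular frequency: ω = 2π·f = 2π·51.8 = 325.5 rad/s.
Step 2 — Component impedances:
  R: Z = R = 20.8 Ω
  L: Z = jωL = j·325.5·0.00162 = 0 + j0.5273 Ω
  C: Z = 1/(jωC) = -j/(ω·C) = 0 - j5.989e+05 Ω
Step 3 — Series combination: Z_total = R + L + C = 20.8 - j5.989e+05 Ω = 5.989e+05∠-90.0° Ω.
Step 4 — Power factor: PF = cos(φ) = Re(Z)/|Z| = 20.8/5.989e+05 = 3.473e-05.
Step 5 — Type: Im(Z) = -5.989e+05 ⇒ leading (phase φ = -90.0°).

PF = 3.473e-05 (leading, φ = -90.0°)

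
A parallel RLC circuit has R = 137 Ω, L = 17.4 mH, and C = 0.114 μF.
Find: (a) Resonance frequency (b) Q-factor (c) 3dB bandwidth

Step 1 — Resonance: ω₀ = 1/√(LC) = 1/√(0.0174·1.14e-07) = 2.245e+04 rad/s.
Step 2 — f₀ = ω₀/(2π) = 3573 Hz.
Step 3 — Parallel Q: Q = R/(ω₀L) = 137/(2.245e+04·0.0174) = 0.3507.
Step 4 — Bandwidth: Δω = ω₀/Q = 6.403e+04 rad/s; BW = Δω/(2π) = 1.019e+04 Hz.

(a) f₀ = 3573 Hz  (b) Q = 0.3507  (c) BW = 1.019e+04 Hz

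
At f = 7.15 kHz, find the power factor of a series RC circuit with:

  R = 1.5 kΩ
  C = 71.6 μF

Step 1 — Angular frequency: ω = 2π·f = 2π·7150 = 4.492e+04 rad/s.
Step 2 — Component impedances:
  R: Z = R = 1500 Ω
  C: Z = 1/(jωC) = -j/(ω·C) = 0 - j0.3109 Ω
Step 3 — Series combination: Z_total = R + C = 1500 - j0.3109 Ω = 1500∠-0.0° Ω.
Step 4 — Power factor: PF = cos(φ) = Re(Z)/|Z| = 1500/1500 = 1.
Step 5 — Type: Im(Z) = -0.3109 ⇒ leading (phase φ = -0.0°).

PF = 1 (leading, φ = -0.0°)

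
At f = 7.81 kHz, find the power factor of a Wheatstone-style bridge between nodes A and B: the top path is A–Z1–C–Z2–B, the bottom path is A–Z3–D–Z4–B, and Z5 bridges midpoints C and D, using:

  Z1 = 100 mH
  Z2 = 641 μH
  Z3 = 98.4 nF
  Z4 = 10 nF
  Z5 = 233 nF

Step 1 — Angular frequency: ω = 2π·f = 2π·7810 = 4.907e+04 rad/s.
Step 2 — Component impedances:
  Z1: Z = jωL = j·4.907e+04·0.1 = 0 + j4907 Ω
  Z2: Z = jωL = j·4.907e+04·0.000641 = 0 + j31.45 Ω
  Z3: Z = 1/(jωC) = -j/(ω·C) = 0 - j207.1 Ω
  Z4: Z = 1/(jωC) = -j/(ω·C) = 0 - j2038 Ω
  Z5: Z = 1/(jωC) = -j/(ω·C) = 0 - j87.46 Ω
Step 3 — Bridge requires nodal analysis (the Z5 bridge couples midpoints C and D, so the two paths cannot be reduced to a simple series/parallel combination). Setting node B to ground and injecting 1 A at node A, the 3-node admittance system at A, C, D solves to V_A = Z_AB = 0 - j280.1 Ω = 280.1∠-90.0° Ω.
Step 4 — Power factor: PF = cos(φ) = Re(Z)/|Z| = -0/280.1 = -0.
Step 5 — Type: Im(Z) = -280.1 ⇒ leading (phase φ = -90.0°).

PF = -0 (leading, φ = -90.0°)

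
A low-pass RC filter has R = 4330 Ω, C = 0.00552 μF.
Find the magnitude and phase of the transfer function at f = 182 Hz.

Step 1 — Angular frequency: ω = 2π·182 = 1144 rad/s.
Step 2 — Transfer function: H(jω) = 1/(1 + jωRC).
Step 3 — Denominator: 1 + jωRC = 1 + j·1144·4330·5.52e-09 = 1 + j0.02733.
Step 4 — H = 0.9993 - j0.02731.
Step 5 — Magnitude: |H| = 0.9996 (-0.0 dB); phase: φ = -1.6°.

|H| = 0.9996 (-0.0 dB), φ = -1.6°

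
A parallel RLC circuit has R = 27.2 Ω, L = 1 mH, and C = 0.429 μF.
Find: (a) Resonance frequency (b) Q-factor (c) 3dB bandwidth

Step 1 — Resonance: ω₀ = 1/√(LC) = 1/√(0.001·4.29e-07) = 4.828e+04 rad/s.
Step 2 — f₀ = ω₀/(2π) = 7684 Hz.
Step 3 — Parallel Q: Q = R/(ω₀L) = 27.2/(4.828e+04·0.001) = 0.5634.
Step 4 — Bandwidth: Δω = ω₀/Q = 8.57e+04 rad/s; BW = Δω/(2π) = 1.364e+04 Hz.

(a) f₀ = 7684 Hz  (b) Q = 0.5634  (c) BW = 1.364e+04 Hz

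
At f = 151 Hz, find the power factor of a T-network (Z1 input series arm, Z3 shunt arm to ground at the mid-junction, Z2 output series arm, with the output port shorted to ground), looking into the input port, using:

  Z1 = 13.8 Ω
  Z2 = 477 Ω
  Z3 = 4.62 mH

Step 1 — Angular frequency: ω = 2π·f = 2π·151 = 948.8 rad/s.
Step 2 — Component impedances:
  Z1: Z = R = 13.8 Ω
  Z2: Z = R = 477 Ω
  Z3: Z = jωL = j·948.8·0.00462 = 0 + j4.383 Ω
Step 3 — With the output port shorted to ground, the output series arm Z2 runs from the junction to ground; the shunt arm Z3 also runs from the junction to ground. They appear in parallel: Z3 || Z2 = 0.04028 + j4.383 Ω.
Step 4 — Series with input arm Z1: Z_in = Z1 + (Z3 || Z2) = 13.84 + j4.383 Ω = 14.52∠17.6° Ω.
Step 5 — Power factor: PF = cos(φ) = Re(Z)/|Z| = 13.84/14.518 = 0.9533.
Step 6 — Type: Im(Z) = 4.383 ⇒ lagging (phase φ = 17.6°).

PF = 0.9533 (lagging, φ = 17.6°)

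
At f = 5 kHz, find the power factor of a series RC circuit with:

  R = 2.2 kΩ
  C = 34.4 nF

Step 1 — Angular frequency: ω = 2π·f = 2π·5000 = 3.142e+04 rad/s.
Step 2 — Component impedances:
  R: Z = R = 2200 Ω
  C: Z = 1/(jωC) = -j/(ω·C) = 0 - j925.3 Ω
Step 3 — Series combination: Z_total = R + C = 2200 - j925.3 Ω = 2387∠-22.8° Ω.
Step 4 — Power factor: PF = cos(φ) = Re(Z)/|Z| = 2200/2386.7 = 0.9218.
Step 5 — Type: Im(Z) = -925.3 ⇒ leading (phase φ = -22.8°).

PF = 0.9218 (leading, φ = -22.8°)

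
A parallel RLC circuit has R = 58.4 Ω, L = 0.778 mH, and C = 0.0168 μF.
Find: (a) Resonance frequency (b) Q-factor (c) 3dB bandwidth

Step 1 — Resonance: ω₀ = 1/√(LC) = 1/√(0.000778·1.68e-08) = 2.766e+05 rad/s.
Step 2 — f₀ = ω₀/(2π) = 4.402e+04 Hz.
Step 3 — Parallel Q: Q = R/(ω₀L) = 58.4/(2.766e+05·0.000778) = 0.2714.
Step 4 — Bandwidth: Δω = ω₀/Q = 1.019e+06 rad/s; BW = Δω/(2π) = 1.622e+05 Hz.

(a) f₀ = 4.402e+04 Hz  (b) Q = 0.2714  (c) BW = 1.622e+05 Hz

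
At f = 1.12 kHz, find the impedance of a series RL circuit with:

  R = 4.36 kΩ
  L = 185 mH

Step 1 — Angular frequency: ω = 2π·f = 2π·1120 = 7037 rad/s.
Step 2 — Component impedances:
  R: Z = R = 4360 Ω
  L: Z = jωL = j·7037·0.185 = 0 + j1302 Ω
Step 3 — Series combination: Z_total = R + L = 4360 + j1302 Ω = 4550∠16.6° Ω.

Z = 4360 + j1302 Ω = 4550∠16.6° Ω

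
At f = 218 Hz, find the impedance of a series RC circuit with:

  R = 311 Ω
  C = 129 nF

Step 1 — Angular frequency: ω = 2π·f = 2π·218 = 1370 rad/s.
Step 2 — Component impedances:
  R: Z = R = 311 Ω
  C: Z = 1/(jωC) = -j/(ω·C) = 0 - j5659 Ω
Step 3 — Series combination: Z_total = R + C = 311 - j5659 Ω = 5668∠-86.9° Ω.

Z = 311 - j5659 Ω = 5668∠-86.9° Ω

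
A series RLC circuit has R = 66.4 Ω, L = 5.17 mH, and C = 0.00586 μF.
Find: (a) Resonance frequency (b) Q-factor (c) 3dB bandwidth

Step 1 — Resonance: ω₀ = 1/√(LC) = 1/√(0.00517·5.86e-09) = 1.817e+05 rad/s.
Step 2 — f₀ = ω₀/(2π) = 2.892e+04 Hz.
Step 3 — Series Q: Q = ω₀L/R = 1.817e+05·0.00517/66.4 = 14.15.
Step 4 — Bandwidth: Δω = ω₀/Q = 1.284e+04 rad/s; BW = Δω/(2π) = 2044 Hz.

(a) f₀ = 2.892e+04 Hz  (b) Q = 14.15  (c) BW = 2044 Hz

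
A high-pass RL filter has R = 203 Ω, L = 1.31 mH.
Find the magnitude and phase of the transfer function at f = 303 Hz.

Step 1 — Angular frequency: ω = 2π·303 = 1904 rad/s.
Step 2 — Transfer function: H(jω) = jωL/(R + jωL).
Step 3 — Numerator jωL = j·2.494; denominator R + jωL = 203 + j2.494.
Step 4 — H = 0.0001509 + j0.01228.
Step 5 — Magnitude: |H| = 0.01228 (-38.2 dB); phase: φ = 89.3°.

|H| = 0.01228 (-38.2 dB), φ = 89.3°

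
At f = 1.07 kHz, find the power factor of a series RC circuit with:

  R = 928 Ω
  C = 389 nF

Step 1 — Angular frequency: ω = 2π·f = 2π·1070 = 6723 rad/s.
Step 2 — Component impedances:
  R: Z = R = 928 Ω
  C: Z = 1/(jωC) = -j/(ω·C) = 0 - j382.4 Ω
Step 3 — Series combination: Z_total = R + C = 928 - j382.4 Ω = 1004∠-22.4° Ω.
Step 4 — Power factor: PF = cos(φ) = Re(Z)/|Z| = 928/1003.7 = 0.9246.
Step 5 — Type: Im(Z) = -382.4 ⇒ leading (phase φ = -22.4°).

PF = 0.9246 (leading, φ = -22.4°)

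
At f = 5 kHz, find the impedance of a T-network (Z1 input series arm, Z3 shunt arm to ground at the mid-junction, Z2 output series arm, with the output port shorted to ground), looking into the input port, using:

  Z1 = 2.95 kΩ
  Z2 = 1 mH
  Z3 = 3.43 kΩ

Step 1 — Angular frequency: ω = 2π·f = 2π·5000 = 3.142e+04 rad/s.
Step 2 — Component impedances:
  Z1: Z = R = 2950 Ω
  Z2: Z = jωL = j·3.142e+04·0.001 = 0 + j31.42 Ω
  Z3: Z = R = 3430 Ω
Step 3 — With the output port shorted to ground, the output series arm Z2 runs from the junction to ground; the shunt arm Z3 also runs from the junction to ground. They appear in parallel: Z3 || Z2 = 0.2877 + j31.41 Ω.
Step 4 — Series with input arm Z1: Z_in = Z1 + (Z3 || Z2) = 2950 + j31.41 Ω = 2950∠0.6° Ω.

Z = 2950 + j31.41 Ω = 2950∠0.6° Ω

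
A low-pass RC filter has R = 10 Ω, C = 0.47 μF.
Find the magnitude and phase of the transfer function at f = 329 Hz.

Step 1 — Angular frequency: ω = 2π·329 = 2067 rad/s.
Step 2 — Transfer function: H(jω) = 1/(1 + jωRC).
Step 3 — Denominator: 1 + jωRC = 1 + j·2067·10·4.7e-07 = 1 + j0.009716.
Step 4 — H = 0.9999 - j0.009715.
Step 5 — Magnitude: |H| = 1 (-0.0 dB); phase: φ = -0.6°.

|H| = 1 (-0.0 dB), φ = -0.6°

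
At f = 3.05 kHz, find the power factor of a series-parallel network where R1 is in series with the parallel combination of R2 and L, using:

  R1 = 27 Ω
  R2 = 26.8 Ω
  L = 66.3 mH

Step 1 — Angular frequency: ω = 2π·f = 2π·3050 = 1.916e+04 rad/s.
Step 2 — Component impedances:
  R1: Z = R = 27 Ω
  R2: Z = R = 26.8 Ω
  L: Z = jωL = j·1.916e+04·0.0663 = 0 + j1271 Ω
Step 3 — Parallel branch: R2 || L = 1/(1/R2 + 1/L) = 26.79 + j0.565 Ω.
Step 4 — Series with R1: Z_total = R1 + (R2 || L) = 53.79 + j0.565 Ω = 53.79∠0.6° Ω.
Step 5 — Power factor: PF = cos(φ) = Re(Z)/|Z| = 53.788/53.791 = 0.9999.
Step 6 — Type: Im(Z) = 0.565 ⇒ lagging (phase φ = 0.6°).

PF = 0.9999 (lagging, φ = 0.6°)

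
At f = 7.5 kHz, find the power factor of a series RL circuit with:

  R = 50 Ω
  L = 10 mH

Step 1 — Angular frequency: ω = 2π·f = 2π·7500 = 4.712e+04 rad/s.
Step 2 — Component impedances:
  R: Z = R = 50 Ω
  L: Z = jωL = j·4.712e+04·0.01 = 0 + j471.2 Ω
Step 3 — Series combination: Z_total = R + L = 50 + j471.2 Ω = 473.9∠83.9° Ω.
Step 4 — Power factor: PF = cos(φ) = Re(Z)/|Z| = 50/473.9 = 0.1055.
Step 5 — Type: Im(Z) = 471.2 ⇒ lagging (phase φ = 83.9°).

PF = 0.1055 (lagging, φ = 83.9°)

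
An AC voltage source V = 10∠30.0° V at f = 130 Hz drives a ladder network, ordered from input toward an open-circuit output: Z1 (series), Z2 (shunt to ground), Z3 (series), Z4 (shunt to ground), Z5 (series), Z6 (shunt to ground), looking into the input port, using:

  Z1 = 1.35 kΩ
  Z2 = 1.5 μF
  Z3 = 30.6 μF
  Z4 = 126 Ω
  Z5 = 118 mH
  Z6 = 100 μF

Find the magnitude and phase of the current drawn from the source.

Step 1 — Angular frequency: ω = 2π·f = 2π·130 = 816.8 rad/s.
Step 2 — Component impedances:
  Z1: Z = R = 1350 Ω
  Z2: Z = 1/(jωC) = -j/(ω·C) = 0 - j816.2 Ω
  Z3: Z = 1/(jωC) = -j/(ω·C) = 0 - j40.01 Ω
  Z4: Z = R = 126 Ω
  Z5: Z = jωL = j·816.8·0.118 = 0 + j96.38 Ω
  Z6: Z = 1/(jωC) = -j/(ω·C) = 0 - j12.24 Ω
Step 3 — Ladder network (open output): work backward from the far end, alternating series and parallel combinations. Z_in = 1391 + j16.62 Ω = 1391∠0.7° Ω.
Step 4 — Source phasor: V = 10∠30.0° V = 8.66 + j5 V.
Step 5 — Ohm's law: I = V / Z_total = (8.66 + j5) / (1391 + j16.62) = 0.00627 + j0.003521 A.
Step 6 — Convert to polar: |I| = 0.007191 A, ∠I = 29.3°.

I = 0.007191∠29.3° A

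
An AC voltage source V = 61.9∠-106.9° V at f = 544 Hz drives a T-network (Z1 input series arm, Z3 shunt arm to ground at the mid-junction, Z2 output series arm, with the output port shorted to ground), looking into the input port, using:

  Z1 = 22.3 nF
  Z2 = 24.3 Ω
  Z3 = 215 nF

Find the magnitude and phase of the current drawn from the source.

Step 1 — Angular frequency: ω = 2π·f = 2π·544 = 3418 rad/s.
Step 2 — Component impedances:
  Z1: Z = 1/(jωC) = -j/(ω·C) = 0 - j1.312e+04 Ω
  Z2: Z = R = 24.3 Ω
  Z3: Z = 1/(jωC) = -j/(ω·C) = 0 - j1361 Ω
Step 3 — With the output port shorted to ground, the output series arm Z2 runs from the junction to ground; the shunt arm Z3 also runs from the junction to ground. They appear in parallel: Z3 || Z2 = 24.29 - j0.4338 Ω.
Step 4 — Series with input arm Z1: Z_in = Z1 + (Z3 || Z2) = 24.29 - j1.312e+04 Ω = 1.312e+04∠-89.9° Ω.
Step 5 — Source phasor: V = 61.9∠-106.9° V = -17.99 - j59.23 V.
Step 6 — Ohm's law: I = V / Z_total = (-17.99 - j59.23) / (24.29 - j1.312e+04) = 0.004512 - j0.00138 A.
Step 7 — Convert to polar: |I| = 0.004718 A, ∠I = -17.0°.

I = 0.004718∠-17.0° A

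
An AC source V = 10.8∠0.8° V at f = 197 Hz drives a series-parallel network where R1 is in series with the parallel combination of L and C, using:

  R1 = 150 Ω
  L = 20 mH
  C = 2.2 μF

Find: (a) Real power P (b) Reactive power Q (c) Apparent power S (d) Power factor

Step 1 — Angular frequency: ω = 2π·f = 2π·197 = 1238 rad/s.
Step 2 — Component impedances:
  R1: Z = R = 150 Ω
  L: Z = jωL = j·1238·0.02 = 0 + j24.76 Ω
  C: Z = 1/(jωC) = -j/(ω·C) = 0 - j367.2 Ω
Step 3 — Parallel branch: L || C = 1/(1/L + 1/C) = 0 + j26.55 Ω.
Step 4 — Series with R1: Z_total = R1 + (L || C) = 150 + j26.55 Ω = 152.3∠10.0° Ω.
Step 5 — Source phasor: V = 10.8∠0.8° V = 10.8 + j0.1508 V.
Step 6 — Current: I = V / Z = 0.06998 - j0.01138 A = 0.0709∠-9.2° A.
Step 7 — Complex power: S = V·I* = 0.754 + j0.1334 VA.
Step 8 — Real power: P = Re(S) = 0.754 W.
Step 9 — Reactive power: Q = Im(S) = 0.1334 VAR.
Step 10 — Apparent power: |S| = 0.7657 VA.
Step 11 — Power factor: PF = P/|S| = 0.9847 (lagging).

(a) P = 0.754 W  (b) Q = 0.1334 VAR  (c) S = 0.7657 VA  (d) PF = 0.9847 (lagging)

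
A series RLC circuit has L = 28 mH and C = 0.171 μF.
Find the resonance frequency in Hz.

Step 1 — Resonance condition Im(Z)=0 gives ω₀ = 1/√(LC).
Step 2 — ω₀ = 1/√(0.028·1.71e-07) = 1.445e+04 rad/s.
Step 3 — f₀ = ω₀/(2π) = 2300 Hz.

f₀ = 2300 Hz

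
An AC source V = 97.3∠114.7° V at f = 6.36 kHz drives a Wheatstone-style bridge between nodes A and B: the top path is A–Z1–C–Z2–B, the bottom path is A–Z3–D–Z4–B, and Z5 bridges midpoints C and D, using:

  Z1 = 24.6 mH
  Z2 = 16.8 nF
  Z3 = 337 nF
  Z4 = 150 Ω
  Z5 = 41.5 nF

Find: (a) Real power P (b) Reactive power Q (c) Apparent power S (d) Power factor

Step 1 — Angular frequency: ω = 2π·f = 2π·6360 = 3.996e+04 rad/s.
Step 2 — Component impedances:
  Z1: Z = jωL = j·3.996e+04·0.0246 = 0 + j983 Ω
  Z2: Z = 1/(jωC) = -j/(ω·C) = 0 - j1490 Ω
  Z3: Z = 1/(jωC) = -j/(ω·C) = 0 - j74.26 Ω
  Z4: Z = R = 150 Ω
  Z5: Z = 1/(jωC) = -j/(ω·C) = 0 - j603 Ω
Step 3 — Bridge requires nodal analysis (the Z5 bridge couples midpoints C and D, so the two paths cannot be reduced to a simple series/parallel combination). Setting node B to ground and injecting 1 A at node A, the 3-node admittance system at A, C, D solves to V_A = Z_AB = 163.3 - j93.22 Ω = 188.1∠-29.7° Ω.
Step 4 — Source phasor: V = 97.3∠114.7° V = -40.66 + j88.4 V.
Step 5 — Current: I = V / Z = -0.4207 + j0.3011 A = 0.5174∠144.4° A.
Step 6 — Complex power: S = V·I* = 43.72 - j24.95 VA.
Step 7 — Real power: P = Re(S) = 43.72 W.
Step 8 — Reactive power: Q = Im(S) = -24.95 VAR.
Step 9 — Apparent power: |S| = 50.34 VA.
Step 10 — Power factor: PF = P/|S| = 0.8685 (leading).

(a) P = 43.72 W  (b) Q = -24.95 VAR  (c) S = 50.34 VA  (d) PF = 0.8685 (leading)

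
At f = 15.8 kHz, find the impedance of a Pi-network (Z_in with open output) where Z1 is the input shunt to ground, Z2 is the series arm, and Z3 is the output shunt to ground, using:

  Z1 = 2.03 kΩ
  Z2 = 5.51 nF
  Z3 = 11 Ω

Step 1 — Angular frequency: ω = 2π·f = 2π·1.58e+04 = 9.927e+04 rad/s.
Step 2 — Component impedances:
  Z1: Z = R = 2030 Ω
  Z2: Z = 1/(jωC) = -j/(ω·C) = 0 - j1828 Ω
  Z3: Z = R = 11 Ω
Step 3 — With open output, the series arm Z2 and the output shunt Z3 appear in series to ground: Z2 + Z3 = 11 - j1828 Ω.
Step 4 — Parallel with input shunt Z1: Z_in = Z1 || (Z2 + Z3) = 909.7 - j1003 Ω = 1354∠-47.8° Ω.

Z = 909.7 - j1003 Ω = 1354∠-47.8° Ω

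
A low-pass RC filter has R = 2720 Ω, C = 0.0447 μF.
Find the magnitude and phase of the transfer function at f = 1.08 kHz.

Step 1 — Angular frequency: ω = 2π·1080 = 6786 rad/s.
Step 2 — Transfer function: H(jω) = 1/(1 + jωRC).
Step 3 — Denominator: 1 + jωRC = 1 + j·6786·2720·4.47e-08 = 1 + j0.825.
Step 4 — H = 0.595 - j0.4909.
Step 5 — Magnitude: |H| = 0.7714 (-2.3 dB); phase: φ = -39.5°.

|H| = 0.7714 (-2.3 dB), φ = -39.5°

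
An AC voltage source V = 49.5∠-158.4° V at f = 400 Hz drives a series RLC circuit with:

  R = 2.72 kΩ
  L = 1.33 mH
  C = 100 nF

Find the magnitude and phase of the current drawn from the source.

Step 1 — Angular frequency: ω = 2π·f = 2π·400 = 2513 rad/s.
Step 2 — Component impedances:
  R: Z = R = 2720 Ω
  L: Z = jωL = j·2513·0.00133 = 0 + j3.343 Ω
  C: Z = 1/(jωC) = -j/(ω·C) = 0 - j3979 Ω
Step 3 — Series combination: Z_total = R + L + C = 2720 - j3976 Ω = 4817∠-55.6° Ω.
Step 4 — Source phasor: V = 49.5∠-158.4° V = -46.02 - j18.22 V.
Step 5 — Ohm's law: I = V / Z_total = (-46.02 - j18.22) / (2720 - j3976) = -0.002273 - j0.01002 A.
Step 6 — Convert to polar: |I| = 0.01028 A, ∠I = -102.8°.

I = 0.01028∠-102.8° A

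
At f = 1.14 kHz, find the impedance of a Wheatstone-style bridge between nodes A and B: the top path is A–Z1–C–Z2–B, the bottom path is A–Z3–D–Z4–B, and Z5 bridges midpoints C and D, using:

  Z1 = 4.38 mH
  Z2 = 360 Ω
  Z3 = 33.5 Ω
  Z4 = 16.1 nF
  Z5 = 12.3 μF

Step 1 — Angular frequency: ω = 2π·f = 2π·1140 = 7163 rad/s.
Step 2 — Component impedances:
  Z1: Z = jωL = j·7163·0.00438 = 0 + j31.37 Ω
  Z2: Z = R = 360 Ω
  Z3: Z = R = 33.5 Ω
  Z4: Z = 1/(jωC) = -j/(ω·C) = 0 - j8671 Ω
  Z5: Z = 1/(jωC) = -j/(ω·C) = 0 - j11.35 Ω
Step 3 — Bridge requires nodal analysis (the Z5 bridge couples midpoints C and D, so the two paths cannot be reduced to a simple series/parallel combination). Setting node B to ground and injecting 1 A at node A, the 3-node admittance system at A, C, D solves to V_A = Z_AB = 380.6 + j2.901 Ω = 380.6∠0.4° Ω.

Z = 380.6 + j2.901 Ω = 380.6∠0.4° Ω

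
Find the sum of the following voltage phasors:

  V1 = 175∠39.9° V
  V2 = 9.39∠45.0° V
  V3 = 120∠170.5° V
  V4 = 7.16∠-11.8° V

Step 1 — Convert each phasor to rectangular form:
  V1 = 175·(cos(39.9°) + j·sin(39.9°)) = 134.3 + j112.3 V
  V2 = 9.39·(cos(45.0°) + j·sin(45.0°)) = 6.64 + j6.64 V
  V3 = 120·(cos(170.5°) + j·sin(170.5°)) = -118.4 + j19.81 V
  V4 = 7.16·(cos(-11.8°) + j·sin(-11.8°)) = 7.009 - j1.464 V
Step 2 — Sum components: V_total = 29.55 + j137.2 V.
Step 3 — Convert to polar: |V_total| = 140.4 V, ∠V_total = 77.8°.

V_total = 140.4∠77.8° V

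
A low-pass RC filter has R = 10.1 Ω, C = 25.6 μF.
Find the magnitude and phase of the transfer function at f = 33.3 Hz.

Step 1 — Angular frequency: ω = 2π·33.3 = 209.2 rad/s.
Step 2 — Transfer function: H(jω) = 1/(1 + jωRC).
Step 3 — Denominator: 1 + jωRC = 1 + j·209.2·10.1·2.56e-05 = 1 + j0.0541.
Step 4 — H = 0.9971 - j0.05394.
Step 5 — Magnitude: |H| = 0.9985 (-0.0 dB); phase: φ = -3.1°.

|H| = 0.9985 (-0.0 dB), φ = -3.1°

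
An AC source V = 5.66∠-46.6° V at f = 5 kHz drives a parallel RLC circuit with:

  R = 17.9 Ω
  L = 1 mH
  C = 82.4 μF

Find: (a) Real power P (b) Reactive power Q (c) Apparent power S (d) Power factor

Step 1 — Angular frequency: ω = 2π·f = 2π·5000 = 3.142e+04 rad/s.
Step 2 — Component impedances:
  R: Z = R = 17.9 Ω
  L: Z = jωL = j·3.142e+04·0.001 = 0 + j31.42 Ω
  C: Z = 1/(jωC) = -j/(ω·C) = 0 - j0.3863 Ω
Step 3 — Parallel combination: 1/Z_total = 1/R + 1/L + 1/C; Z_total = 0.008541 - j0.3909 Ω = 0.391∠-88.7° Ω.
Step 4 — Source phasor: V = 5.66∠-46.6° V = 3.889 - j4.112 V.
Step 5 — Current: I = V / Z = 10.73 + j9.714 A = 14.48∠42.1° A.
Step 6 — Complex power: S = V·I* = 1.79 - j81.91 VA.
Step 7 — Real power: P = Re(S) = 1.79 W.
Step 8 — Reactive power: Q = Im(S) = -81.91 VAR.
Step 9 — Apparent power: |S| = 81.93 VA.
Step 10 — Power factor: PF = P/|S| = 0.02184 (leading).

(a) P = 1.79 W  (b) Q = -81.91 VAR  (c) S = 81.93 VA  (d) PF = 0.02184 (leading)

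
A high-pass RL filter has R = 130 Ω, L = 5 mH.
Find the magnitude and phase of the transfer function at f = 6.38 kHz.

Step 1 — Angular frequency: ω = 2π·6380 = 4.009e+04 rad/s.
Step 2 — Transfer function: H(jω) = jωL/(R + jωL).
Step 3 — Numerator jωL = j·200.4; denominator R + jωL = 130 + j200.4.
Step 4 — H = 0.7039 + j0.4565.
Step 5 — Magnitude: |H| = 0.839 (-1.5 dB); phase: φ = 33.0°.

|H| = 0.839 (-1.5 dB), φ = 33.0°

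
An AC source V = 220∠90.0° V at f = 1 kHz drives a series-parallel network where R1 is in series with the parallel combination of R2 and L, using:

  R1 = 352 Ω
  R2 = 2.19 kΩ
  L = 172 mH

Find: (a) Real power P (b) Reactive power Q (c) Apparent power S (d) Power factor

Step 1 — Angular frequency: ω = 2π·f = 2π·1000 = 6283 rad/s.
Step 2 — Component impedances:
  R1: Z = R = 352 Ω
  R2: Z = R = 2190 Ω
  L: Z = jωL = j·6283·0.172 = 0 + j1081 Ω
Step 3 — Parallel branch: R2 || L = 1/(1/R2 + 1/L) = 428.9 + j869.1 Ω.
Step 4 — Series with R1: Z_total = R1 + (R2 || L) = 780.9 + j869.1 Ω = 1168∠48.1° Ω.
Step 5 — Source phasor: V = 220∠90.0° V = 0 + j220 V.
Step 6 — Current: I = V / Z = 0.1401 + j0.1259 A = 0.1883∠41.9° A.
Step 7 — Complex power: S = V·I* = 27.69 + j30.81 VA.
Step 8 — Real power: P = Re(S) = 27.69 W.
Step 9 — Reactive power: Q = Im(S) = 30.81 VAR.
Step 10 — Apparent power: |S| = 41.43 VA.
Step 11 — Power factor: PF = P/|S| = 0.6683 (lagging).

(a) P = 27.69 W  (b) Q = 30.81 VAR  (c) S = 41.43 VA  (d) PF = 0.6683 (lagging)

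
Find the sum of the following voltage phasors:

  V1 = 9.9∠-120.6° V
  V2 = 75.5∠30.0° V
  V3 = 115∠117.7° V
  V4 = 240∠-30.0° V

Step 1 — Convert each phasor to rectangular form:
  V1 = 9.9·(cos(-120.6°) + j·sin(-120.6°)) = -5.04 - j8.521 V
  V2 = 75.5·(cos(30.0°) + j·sin(30.0°)) = 65.38 + j37.75 V
  V3 = 115·(cos(117.7°) + j·sin(117.7°)) = -53.46 + j101.8 V
  V4 = 240·(cos(-30.0°) + j·sin(-30.0°)) = 207.8 - j120 V
Step 2 — Sum components: V_total = 214.7 + j11.05 V.
Step 3 — Convert to polar: |V_total| = 215 V, ∠V_total = 2.9°.

V_total = 215∠2.9° V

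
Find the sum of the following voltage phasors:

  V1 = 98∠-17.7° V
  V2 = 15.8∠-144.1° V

Step 1 — Convert each phasor to rectangular form:
  V1 = 98·(cos(-17.7°) + j·sin(-17.7°)) = 93.36 - j29.8 V
  V2 = 15.8·(cos(-144.1°) + j·sin(-144.1°)) = -12.8 - j9.265 V
Step 2 — Sum components: V_total = 80.56 - j39.06 V.
Step 3 — Convert to polar: |V_total| = 89.53 V, ∠V_total = -25.9°.

V_total = 89.53∠-25.9° V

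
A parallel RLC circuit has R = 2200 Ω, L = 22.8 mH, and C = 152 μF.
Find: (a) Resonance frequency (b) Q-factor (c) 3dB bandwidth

Step 1 — Resonance: ω₀ = 1/√(LC) = 1/√(0.0228·0.000152) = 537.2 rad/s.
Step 2 — f₀ = ω₀/(2π) = 85.49 Hz.
Step 3 — Parallel Q: Q = R/(ω₀L) = 2200/(537.2·0.0228) = 179.6.
Step 4 — Bandwidth: Δω = ω₀/Q = 2.99 rad/s; BW = Δω/(2π) = 0.4759 Hz.

(a) f₀ = 85.49 Hz  (b) Q = 179.6  (c) BW = 0.4759 Hz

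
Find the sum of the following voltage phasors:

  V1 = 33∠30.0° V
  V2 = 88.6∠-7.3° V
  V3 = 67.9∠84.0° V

Step 1 — Convert each phasor to rectangular form:
  V1 = 33·(cos(30.0°) + j·sin(30.0°)) = 28.58 + j16.5 V
  V2 = 88.6·(cos(-7.3°) + j·sin(-7.3°)) = 87.88 - j11.26 V
  V3 = 67.9·(cos(84.0°) + j·sin(84.0°)) = 7.097 + j67.53 V
Step 2 — Sum components: V_total = 123.6 + j72.77 V.
Step 3 — Convert to polar: |V_total| = 143.4 V, ∠V_total = 30.5°.

V_total = 143.4∠30.5° V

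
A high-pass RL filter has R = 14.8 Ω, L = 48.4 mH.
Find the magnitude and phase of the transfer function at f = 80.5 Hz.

Step 1 — Angular frequency: ω = 2π·80.5 = 505.8 rad/s.
Step 2 — Transfer function: H(jω) = jωL/(R + jωL).
Step 3 — Numerator jωL = j·24.48; denominator R + jωL = 14.8 + j24.48.
Step 4 — H = 0.7323 + j0.4427.
Step 5 — Magnitude: |H| = 0.8558 (-1.4 dB); phase: φ = 31.2°.

|H| = 0.8558 (-1.4 dB), φ = 31.2°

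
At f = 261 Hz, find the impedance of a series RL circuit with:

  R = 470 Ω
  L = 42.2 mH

Step 1 — Angular frequency: ω = 2π·f = 2π·261 = 1640 rad/s.
Step 2 — Component impedances:
  R: Z = R = 470 Ω
  L: Z = jωL = j·1640·0.0422 = 0 + j69.2 Ω
Step 3 — Series combination: Z_total = R + L = 470 + j69.2 Ω = 475.1∠8.4° Ω.

Z = 470 + j69.2 Ω = 475.1∠8.4° Ω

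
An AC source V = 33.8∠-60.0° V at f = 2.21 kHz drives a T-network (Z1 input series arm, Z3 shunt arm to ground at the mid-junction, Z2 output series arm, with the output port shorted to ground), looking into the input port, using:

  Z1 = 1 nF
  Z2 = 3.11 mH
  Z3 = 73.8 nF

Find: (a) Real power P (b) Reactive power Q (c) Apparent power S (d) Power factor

Step 1 — Angular frequency: ω = 2π·f = 2π·2210 = 1.389e+04 rad/s.
Step 2 — Component impedances:
  Z1: Z = 1/(jωC) = -j/(ω·C) = 0 - j7.202e+04 Ω
  Z2: Z = jωL = j·1.389e+04·0.00311 = 0 + j43.18 Ω
  Z3: Z = 1/(jωC) = -j/(ω·C) = 0 - j975.8 Ω
Step 3 — With the output port shorted to ground, the output series arm Z2 runs from the junction to ground; the shunt arm Z3 also runs from the junction to ground. They appear in parallel: Z3 || Z2 = 0 + j45.18 Ω.
Step 4 — Series with input arm Z1: Z_in = Z1 + (Z3 || Z2) = 0 - j7.197e+04 Ω = 7.197e+04∠-90.0° Ω.
Step 5 — Source phasor: V = 33.8∠-60.0° V = 16.9 - j29.27 V.
Step 6 — Current: I = V / Z = 0.0004067 + j0.0002348 A = 0.0004696∠30.0° A.
Step 7 — Complex power: S = V·I* = 0 - j0.01587 VA.
Step 8 — Real power: P = Re(S) = 0 W.
Step 9 — Reactive power: Q = Im(S) = -0.01587 VAR.
Step 10 — Apparent power: |S| = 0.01587 VA.
Step 11 — Power factor: PF = P/|S| = 0 (leading).

(a) P = 0 W  (b) Q = -0.01587 VAR  (c) S = 0.01587 VA  (d) PF = 0 (leading)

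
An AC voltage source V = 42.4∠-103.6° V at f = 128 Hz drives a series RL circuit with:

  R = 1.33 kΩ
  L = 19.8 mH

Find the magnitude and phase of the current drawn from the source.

Step 1 — Angular frequency: ω = 2π·f = 2π·128 = 804.2 rad/s.
Step 2 — Component impedances:
  R: Z = R = 1330 Ω
  L: Z = jωL = j·804.2·0.0198 = 0 + j15.92 Ω
Step 3 — Series combination: Z_total = R + L = 1330 + j15.92 Ω = 1330∠0.7° Ω.
Step 4 — Source phasor: V = 42.4∠-103.6° V = -9.97 - j41.21 V.
Step 5 — Ohm's law: I = V / Z_total = (-9.97 - j41.21) / (1330 + j15.92) = -0.007866 - j0.03089 A.
Step 6 — Convert to polar: |I| = 0.03188 A, ∠I = -104.3°.

I = 0.03188∠-104.3° A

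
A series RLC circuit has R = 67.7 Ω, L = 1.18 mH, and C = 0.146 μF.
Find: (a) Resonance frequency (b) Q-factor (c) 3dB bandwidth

Step 1 — Resonance: ω₀ = 1/√(LC) = 1/√(0.00118·1.46e-07) = 7.619e+04 rad/s.
Step 2 — f₀ = ω₀/(2π) = 1.213e+04 Hz.
Step 3 — Series Q: Q = ω₀L/R = 7.619e+04·0.00118/67.7 = 1.328.
Step 4 — Bandwidth: Δω = ω₀/Q = 5.737e+04 rad/s; BW = Δω/(2π) = 9131 Hz.

(a) f₀ = 1.213e+04 Hz  (b) Q = 1.328  (c) BW = 9131 Hz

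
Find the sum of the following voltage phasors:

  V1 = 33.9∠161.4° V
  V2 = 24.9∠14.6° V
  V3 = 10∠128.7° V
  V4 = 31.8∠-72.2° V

Step 1 — Convert each phasor to rectangular form:
  V1 = 33.9·(cos(161.4°) + j·sin(161.4°)) = -32.13 + j10.81 V
  V2 = 24.9·(cos(14.6°) + j·sin(14.6°)) = 24.1 + j6.277 V
  V3 = 10·(cos(128.7°) + j·sin(128.7°)) = -6.252 + j7.804 V
  V4 = 31.8·(cos(-72.2°) + j·sin(-72.2°)) = 9.721 - j30.28 V
Step 2 — Sum components: V_total = -4.565 - j5.384 V.
Step 3 — Convert to polar: |V_total| = 7.059 V, ∠V_total = -130.3°.

V_total = 7.059∠-130.3° V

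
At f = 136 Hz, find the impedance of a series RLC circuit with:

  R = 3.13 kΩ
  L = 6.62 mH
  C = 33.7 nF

Step 1 — Angular frequency: ω = 2π·f = 2π·136 = 854.5 rad/s.
Step 2 — Component impedances:
  R: Z = R = 3130 Ω
  L: Z = jωL = j·854.5·0.00662 = 0 + j5.657 Ω
  C: Z = 1/(jωC) = -j/(ω·C) = 0 - j3.473e+04 Ω
Step 3 — Series combination: Z_total = R + L + C = 3130 - j3.472e+04 Ω = 3.486e+04∠-84.8° Ω.

Z = 3130 - j3.472e+04 Ω = 3.486e+04∠-84.8° Ω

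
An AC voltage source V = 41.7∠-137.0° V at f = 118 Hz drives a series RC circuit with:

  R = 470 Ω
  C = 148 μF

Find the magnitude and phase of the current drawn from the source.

Step 1 — Angular frequency: ω = 2π·f = 2π·118 = 741.4 rad/s.
Step 2 — Component impedances:
  R: Z = R = 470 Ω
  C: Z = 1/(jωC) = -j/(ω·C) = 0 - j9.113 Ω
Step 3 — Series combination: Z_total = R + C = 470 - j9.113 Ω = 470.1∠-1.1° Ω.
Step 4 — Source phasor: V = 41.7∠-137.0° V = -30.5 - j28.44 V.
Step 5 — Ohm's law: I = V / Z_total = (-30.5 - j28.44) / (470 - j9.113) = -0.06369 - j0.06174 A.
Step 6 — Convert to polar: |I| = 0.08871 A, ∠I = -135.9°.

I = 0.08871∠-135.9° A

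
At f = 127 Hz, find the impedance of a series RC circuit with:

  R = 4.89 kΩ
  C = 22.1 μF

Step 1 — Angular frequency: ω = 2π·f = 2π·127 = 798 rad/s.
Step 2 — Component impedances:
  R: Z = R = 4890 Ω
  C: Z = 1/(jωC) = -j/(ω·C) = 0 - j56.71 Ω
Step 3 — Series combination: Z_total = R + C = 4890 - j56.71 Ω = 4890∠-0.7° Ω.

Z = 4890 - j56.71 Ω = 4890∠-0.7° Ω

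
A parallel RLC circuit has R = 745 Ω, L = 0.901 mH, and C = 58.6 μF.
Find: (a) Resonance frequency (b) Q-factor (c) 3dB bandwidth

Step 1 — Resonance: ω₀ = 1/√(LC) = 1/√(0.000901·5.86e-05) = 4352 rad/s.
Step 2 — f₀ = ω₀/(2π) = 692.6 Hz.
Step 3 — Parallel Q: Q = R/(ω₀L) = 745/(4352·0.000901) = 190.
Step 4 — Bandwidth: Δω = ω₀/Q = 22.91 rad/s; BW = Δω/(2π) = 3.646 Hz.

(a) f₀ = 692.6 Hz  (b) Q = 190  (c) BW = 3.646 Hz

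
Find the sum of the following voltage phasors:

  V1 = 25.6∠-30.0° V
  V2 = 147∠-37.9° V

Step 1 — Convert each phasor to rectangular form:
  V1 = 25.6·(cos(-30.0°) + j·sin(-30.0°)) = 22.17 - j12.8 V
  V2 = 147·(cos(-37.9°) + j·sin(-37.9°)) = 116 - j90.3 V
Step 2 — Sum components: V_total = 138.2 - j103.1 V.
Step 3 — Convert to polar: |V_total| = 172.4 V, ∠V_total = -36.7°.

V_total = 172.4∠-36.7° V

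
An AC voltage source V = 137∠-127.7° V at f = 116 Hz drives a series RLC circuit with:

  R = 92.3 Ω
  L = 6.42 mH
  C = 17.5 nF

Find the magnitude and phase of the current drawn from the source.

Step 1 — Angular frequency: ω = 2π·f = 2π·116 = 728.8 rad/s.
Step 2 — Component impedances:
  R: Z = R = 92.3 Ω
  L: Z = jωL = j·728.8·0.00642 = 0 + j4.679 Ω
  C: Z = 1/(jωC) = -j/(ω·C) = 0 - j7.84e+04 Ω
Step 3 — Series combination: Z_total = R + L + C = 92.3 - j7.84e+04 Ω = 7.84e+04∠-89.9° Ω.
Step 4 — Source phasor: V = 137∠-127.7° V = -83.78 - j108.4 V.
Step 5 — Ohm's law: I = V / Z_total = (-83.78 - j108.4) / (92.3 - j7.84e+04) = 0.001381 - j0.00107 A.
Step 6 — Convert to polar: |I| = 0.001748 A, ∠I = -37.8°.

I = 0.001748∠-37.8° A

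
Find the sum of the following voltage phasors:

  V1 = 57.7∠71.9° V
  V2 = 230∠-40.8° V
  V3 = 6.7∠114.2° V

Step 1 — Convert each phasor to rectangular form:
  V1 = 57.7·(cos(71.9°) + j·sin(71.9°)) = 17.93 + j54.84 V
  V2 = 230·(cos(-40.8°) + j·sin(-40.8°)) = 174.1 - j150.3 V
  V3 = 6.7·(cos(114.2°) + j·sin(114.2°)) = -2.746 + j6.111 V
Step 2 — Sum components: V_total = 189.3 - j89.33 V.
Step 3 — Convert to polar: |V_total| = 209.3 V, ∠V_total = -25.3°.

V_total = 209.3∠-25.3° V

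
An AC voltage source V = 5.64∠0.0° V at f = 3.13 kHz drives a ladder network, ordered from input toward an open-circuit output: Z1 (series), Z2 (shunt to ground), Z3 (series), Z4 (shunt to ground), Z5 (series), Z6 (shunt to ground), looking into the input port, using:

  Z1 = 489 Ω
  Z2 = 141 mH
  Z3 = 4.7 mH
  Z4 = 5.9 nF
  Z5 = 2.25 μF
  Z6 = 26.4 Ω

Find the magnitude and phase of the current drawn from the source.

Step 1 — Angular frequency: ω = 2π·f = 2π·3130 = 1.967e+04 rad/s.
Step 2 — Component impedances:
  Z1: Z = R = 489 Ω
  Z2: Z = jωL = j·1.967e+04·0.141 = 0 + j2773 Ω
  Z3: Z = jωL = j·1.967e+04·0.0047 = 0 + j92.43 Ω
  Z4: Z = 1/(jωC) = -j/(ω·C) = 0 - j8618 Ω
  Z5: Z = 1/(jωC) = -j/(ω·C) = 0 - j22.6 Ω
  Z6: Z = R = 26.4 Ω
Step 3 — Ladder network (open output): work backward from the far end, alternating series and parallel combinations. Z_in = 514 + j68.33 Ω = 518.5∠7.6° Ω.
Step 4 — Source phasor: V = 5.64∠0.0° V = 5.64 V.
Step 5 — Ohm's law: I = V / Z_total = (5.64) / (514 + j68.33) = 0.01078 - j0.001433 A.
Step 6 — Convert to polar: |I| = 0.01088 A, ∠I = -7.6°.

I = 0.01088∠-7.6° A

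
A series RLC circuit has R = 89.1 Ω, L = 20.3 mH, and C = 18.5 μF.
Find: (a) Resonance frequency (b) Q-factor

Step 1 — Resonance condition Im(Z)=0 gives ω₀ = 1/√(LC).
Step 2 — ω₀ = 1/√(0.0203·1.85e-05) = 1632 rad/s.
Step 3 — f₀ = ω₀/(2π) = 259.7 Hz.
Step 4 — Series Q: Q = ω₀L/R = 1632·0.0203/89.1 = 0.3718.

(a) f₀ = 259.7 Hz  (b) Q = 0.3718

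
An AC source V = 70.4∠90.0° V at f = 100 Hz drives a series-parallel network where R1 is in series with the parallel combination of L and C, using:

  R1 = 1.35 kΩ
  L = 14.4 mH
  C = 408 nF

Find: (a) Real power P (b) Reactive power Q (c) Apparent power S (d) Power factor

Step 1 — Angular frequency: ω = 2π·f = 2π·100 = 628.3 rad/s.
Step 2 — Component impedances:
  R1: Z = R = 1350 Ω
  L: Z = jωL = j·628.3·0.0144 = 0 + j9.048 Ω
  C: Z = 1/(jωC) = -j/(ω·C) = 0 - j3901 Ω
Step 3 — Parallel branch: L || C = 1/(1/L + 1/C) = 0 + j9.069 Ω.
Step 4 — Series with R1: Z_total = R1 + (L || C) = 1350 + j9.069 Ω = 1350∠0.4° Ω.
Step 5 — Source phasor: V = 70.4∠90.0° V = 0 + j70.4 V.
Step 6 — Current: I = V / Z = 0.0003503 + j0.05215 A = 0.05215∠89.6° A.
Step 7 — Complex power: S = V·I* = 3.671 + j0.02466 VA.
Step 8 — Real power: P = Re(S) = 3.671 W.
Step 9 — Reactive power: Q = Im(S) = 0.02466 VAR.
Step 10 — Apparent power: |S| = 3.671 VA.
Step 11 — Power factor: PF = P/|S| = 1 (lagging).

(a) P = 3.671 W  (b) Q = 0.02466 VAR  (c) S = 3.671 VA  (d) PF = 1 (lagging)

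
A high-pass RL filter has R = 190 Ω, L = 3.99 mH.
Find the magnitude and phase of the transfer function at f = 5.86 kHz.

Step 1 — Angular frequency: ω = 2π·5860 = 3.682e+04 rad/s.
Step 2 — Transfer function: H(jω) = jωL/(R + jωL).
Step 3 — Numerator jωL = j·146.9; denominator R + jωL = 190 + j146.9.
Step 4 — H = 0.3742 + j0.4839.
Step 5 — Magnitude: |H| = 0.6117 (-4.3 dB); phase: φ = 52.3°.

|H| = 0.6117 (-4.3 dB), φ = 52.3°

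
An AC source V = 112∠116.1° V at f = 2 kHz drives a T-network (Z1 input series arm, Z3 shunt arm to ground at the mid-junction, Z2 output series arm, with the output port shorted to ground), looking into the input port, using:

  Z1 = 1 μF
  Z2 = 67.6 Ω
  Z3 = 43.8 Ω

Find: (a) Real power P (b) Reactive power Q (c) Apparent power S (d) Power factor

Step 1 — Angular frequency: ω = 2π·f = 2π·2000 = 1.257e+04 rad/s.
Step 2 — Component impedances:
  Z1: Z = 1/(jωC) = -j/(ω·C) = 0 - j79.58 Ω
  Z2: Z = R = 67.6 Ω
  Z3: Z = R = 43.8 Ω
Step 3 — With the output port shorted to ground, the output series arm Z2 runs from the junction to ground; the shunt arm Z3 also runs from the junction to ground. They appear in parallel: Z3 || Z2 = 26.58 Ω.
Step 4 — Series with input arm Z1: Z_in = Z1 + (Z3 || Z2) = 26.58 - j79.58 Ω = 83.9∠-71.5° Ω.
Step 5 — Source phasor: V = 112∠116.1° V = -49.27 + j100.6 V.
Step 6 — Current: I = V / Z = -1.323 - j0.1773 A = 1.335∠-172.4° A.
Step 7 — Complex power: S = V·I* = 47.37 - j141.8 VA.
Step 8 — Real power: P = Re(S) = 47.37 W.
Step 9 — Reactive power: Q = Im(S) = -141.8 VAR.
Step 10 — Apparent power: |S| = 149.5 VA.
Step 11 — Power factor: PF = P/|S| = 0.3168 (leading).

(a) P = 47.37 W  (b) Q = -141.8 VAR  (c) S = 149.5 VA  (d) PF = 0.3168 (leading)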